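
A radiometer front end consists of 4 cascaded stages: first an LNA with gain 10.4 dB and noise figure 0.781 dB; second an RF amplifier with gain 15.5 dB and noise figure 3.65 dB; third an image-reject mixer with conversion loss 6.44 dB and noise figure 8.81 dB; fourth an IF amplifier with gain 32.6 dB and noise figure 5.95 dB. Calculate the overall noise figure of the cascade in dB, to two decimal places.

Convert to linear (a loss of L dB is a gain of −L dB): F_i = 10^(NF_i/10), G_i = 10^(G_i,dB/10)
  Stage 1: F_1 = 10^(0.781/10) = 1.197, G_1 = 10^(10.4/10) = 10.96
  Stage 2: F_2 = 10^(3.65/10) = 2.317, G_2 = 10^(15.5/10) = 35.48
  Stage 3: F_3 = 10^(8.81/10) = 7.603, G_3 = 10^(−6.44/10) = 0.2270
  Stage 4: F_4 = 10^(5.95/10) = 3.936, G_4 = 10^(32.6/10) = 1820
Friis cascade:
  F = 1.197 + (2.317 − 1)/10.96 + (7.603 − 1)/389.0 + (3.936 − 1)/88.31 = 1.367
NF = 10 log₁₀(1.367) = 1.36 dB

1.36 dB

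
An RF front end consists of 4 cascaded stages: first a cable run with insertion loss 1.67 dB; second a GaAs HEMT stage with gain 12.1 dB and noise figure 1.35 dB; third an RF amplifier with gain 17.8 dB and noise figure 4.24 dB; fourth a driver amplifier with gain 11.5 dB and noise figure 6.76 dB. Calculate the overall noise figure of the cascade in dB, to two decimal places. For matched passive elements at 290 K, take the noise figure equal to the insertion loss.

3.34 dB

Convert to linear (a loss of L dB is a gain of −L dB): F_i = 10^(NF_i/10), G_i = 10^(G_i,dB/10)
  Stage 1: F_1 = 10^(1.67/10) = 1.469, G_1 = 10^(−1.67/10) = 0.6808
  Stage 2: F_2 = 10^(1.35/10) = 1.365, G_2 = 10^(12.1/10) = 16.22
  Stage 3: F_3 = 10^(4.24/10) = 2.655, G_3 = 10^(17.8/10) = 60.26
  Stage 4: F_4 = 10^(6.76/10) = 4.742, G_4 = 10^(11.5/10) = 14.13
Friis cascade:
  F = 1.469 + (1.365 − 1)/0.6808 + (2.655 − 1)/11.04 + (4.742 − 1)/665.3 = 2.160
NF = 10 log₁₀(2.160) = 3.34 dB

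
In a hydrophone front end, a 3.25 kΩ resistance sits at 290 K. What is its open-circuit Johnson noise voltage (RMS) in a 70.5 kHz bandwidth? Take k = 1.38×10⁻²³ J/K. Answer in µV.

1.92 µV

V_n = √(4kTRB)
4kTRB = 4 × 1.38×10⁻²³ × 290 × 3.25×10³ × 7.05×10⁴ = 3.67×10⁻¹² V²
V_n = √(3.67×10⁻¹²) = 1.92×10⁻⁶ V = 1.92 µV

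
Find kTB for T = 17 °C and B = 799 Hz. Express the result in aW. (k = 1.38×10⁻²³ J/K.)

3.20 aW

T = 17 °C + 273.15 = 290.15 K
P_n = kTB = 1.38×10⁻²³ × 290.15 × 7.99×10² = 3.20×10⁻¹⁸ W = 3.20 aW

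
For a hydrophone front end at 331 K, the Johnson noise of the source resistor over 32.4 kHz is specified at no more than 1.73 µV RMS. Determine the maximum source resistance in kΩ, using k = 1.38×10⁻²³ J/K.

5.06 kΩ

Johnson–Nyquist: V_n = √(4kTRB) ⇒ R = V_n² / (4kTB)
4kTB = 4 × 1.38×10⁻²³ × 331 × 3.24×10⁴ = 5.92×10⁻¹⁶
R = (1.73×10⁻⁶)² / 5.92×10⁻¹⁶ = 5.06×10³ Ω = 5.06 kΩ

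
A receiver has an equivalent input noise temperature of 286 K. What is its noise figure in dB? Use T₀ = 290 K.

2.98 dB

F = 1 + T_e/T₀ = 1 + 286/290 = 1.98621
NF = 10 log₁₀(1.98621) = 2.98 dB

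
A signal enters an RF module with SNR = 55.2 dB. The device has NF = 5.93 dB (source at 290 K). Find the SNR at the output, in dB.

49.27 dB

By definition F = SNR_in/SNR_out, so in dB: SNR_out = SNR_in − NF
SNR_out = 55.2 − 5.93 = 49.27 dB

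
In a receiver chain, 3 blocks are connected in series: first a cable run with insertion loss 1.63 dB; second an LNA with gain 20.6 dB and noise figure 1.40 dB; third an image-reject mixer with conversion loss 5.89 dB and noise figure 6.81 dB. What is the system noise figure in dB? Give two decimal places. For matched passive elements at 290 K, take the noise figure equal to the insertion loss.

3.13 dB

Convert to linear (a loss of L dB is a gain of −L dB): F_i = 10^(NF_i/10), G_i = 10^(G_i,dB/10)
  Stage 1: F_1 = 10^(1.63/10) = 1.455, G_1 = 10^(−1.63/10) = 0.6871
  Stage 2: F_2 = 10^(1.40/10) = 1.380, G_2 = 10^(20.6/10) = 114.8
  Stage 3: F_3 = 10^(6.81/10) = 4.797, G_3 = 10^(−5.89/10) = 0.2576
Friis cascade:
  F = 1.455 + (1.380 − 1)/0.6871 + (4.797 − 1)/78.89 = 2.057
NF = 10 log₁₀(2.057) = 3.13 dB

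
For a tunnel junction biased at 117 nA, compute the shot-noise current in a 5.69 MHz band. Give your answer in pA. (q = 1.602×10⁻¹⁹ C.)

I_n = √(2qI·B)
2qI·B = 2 × 1.602×10⁻¹⁹ × 1.17×10⁻⁷ × 5.69×10⁶ = 2.13×10⁻¹⁹ A²
I_n = √(2.13×10⁻¹⁹) = 4.62×10⁻¹⁰ A = 462 pA

462 pA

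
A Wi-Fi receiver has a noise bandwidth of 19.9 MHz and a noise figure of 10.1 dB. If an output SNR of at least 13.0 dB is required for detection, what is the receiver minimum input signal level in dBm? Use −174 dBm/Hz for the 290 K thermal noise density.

Sensitivity = −174 + 10 log₁₀(B) + NF + SNR_min
= −174 + 72.99 + 10.1 + 13.0
= −77.91 dBm → −77.9 dBm

−77.9 dBm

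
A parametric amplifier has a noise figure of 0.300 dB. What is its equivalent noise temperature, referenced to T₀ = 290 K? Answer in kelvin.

F = 10^(0.300/10) = 1.07152
T_e = (F − 1)·T₀ = (1.07152 − 1) × 290 = 20.7 K

20.7 K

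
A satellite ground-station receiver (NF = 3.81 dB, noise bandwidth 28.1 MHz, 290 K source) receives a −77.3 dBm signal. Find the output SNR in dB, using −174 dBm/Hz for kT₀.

Noise floor: N = −174 + 10 log₁₀(B) + NF
10 log₁₀(2.81×10⁷) = 74.49 dB
N = −174 + 74.49 + 3.81 = −95.70 dBm
SNR = P_sig − N = −77.3 − (−95.70) = 18.40 dB → 18.4 dB

18.4 dB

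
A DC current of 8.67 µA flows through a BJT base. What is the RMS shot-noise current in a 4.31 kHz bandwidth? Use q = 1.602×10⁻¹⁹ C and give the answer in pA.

109 pA

I_n = √(2qI·B)
2qI·B = 2 × 1.602×10⁻¹⁹ × 8.67×10⁻⁶ × 4.31×10³ = 1.20×10⁻²⁰ A²
I_n = √(1.20×10⁻²⁰) = 1.09×10⁻¹⁰ A = 109 pA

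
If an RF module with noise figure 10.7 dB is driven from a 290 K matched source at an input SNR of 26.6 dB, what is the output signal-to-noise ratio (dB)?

15.9 dB

By definition F = SNR_in/SNR_out, so in dB: SNR_out = SNR_in − NF
SNR_out = 26.6 − 10.7 = 15.9 dB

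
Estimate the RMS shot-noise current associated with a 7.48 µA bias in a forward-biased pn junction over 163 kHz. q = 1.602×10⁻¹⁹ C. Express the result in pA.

I_n = √(2qI·B)
2qI·B = 2 × 1.602×10⁻¹⁹ × 7.48×10⁻⁶ × 1.63×10⁵ = 3.91×10⁻¹⁹ A²
I_n = √(3.91×10⁻¹⁹) = 6.25×10⁻¹⁰ A = 625 pA

625 pA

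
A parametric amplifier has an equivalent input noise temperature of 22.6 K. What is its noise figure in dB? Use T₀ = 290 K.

F = 1 + T_e/T₀ = 1 + 22.6/290 = 1.07793
NF = 10 log₁₀(1.07793) = 0.326 dB

0.326 dB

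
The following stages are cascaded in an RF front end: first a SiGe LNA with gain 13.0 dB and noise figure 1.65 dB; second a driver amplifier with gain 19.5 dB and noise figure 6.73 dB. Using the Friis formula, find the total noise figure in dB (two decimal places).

2.17 dB

Convert to linear (a loss of L dB is a gain of −L dB): F_i = 10^(NF_i/10), G_i = 10^(G_i,dB/10)
  Stage 1: F_1 = 10^(1.65/10) = 1.462, G_1 = 10^(13.0/10) = 19.95
  Stage 2: F_2 = 10^(6.73/10) = 4.710, G_2 = 10^(19.5/10) = 89.13
Friis cascade:
  F = 1.462 + (4.710 − 1)/19.95 = 1.648
NF = 10 log₁₀(1.648) = 2.17 dB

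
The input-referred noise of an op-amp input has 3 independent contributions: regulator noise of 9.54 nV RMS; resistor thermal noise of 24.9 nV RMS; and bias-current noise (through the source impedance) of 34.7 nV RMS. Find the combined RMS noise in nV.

43.8 nV

Uncorrelated sources add in power (mean-square): V_tot = √(ΣV_i²)
V_tot = √[(9.54×10⁻⁹)² + (2.49×10⁻⁸)² + (3.47×10⁻⁸)²] = 4.38×10⁻⁸ V = 43.8 nV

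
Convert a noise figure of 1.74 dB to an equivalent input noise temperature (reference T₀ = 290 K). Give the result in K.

F = 10^(1.74/10) = 1.49279
T_e = (F − 1)·T₀ = (1.49279 − 1) × 290 = 143 K

143 K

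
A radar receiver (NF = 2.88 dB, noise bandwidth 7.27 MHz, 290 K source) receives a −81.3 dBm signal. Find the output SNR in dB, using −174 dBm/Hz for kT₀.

21.2 dB

Noise floor: N = −174 + 10 log₁₀(B) + NF
10 log₁₀(7.27×10⁶) = 68.62 dB
N = −174 + 68.62 + 2.88 = −102.50 dBm
SNR = P_sig − N = −81.3 − (−102.50) = 21.20 dB → 21.2 dB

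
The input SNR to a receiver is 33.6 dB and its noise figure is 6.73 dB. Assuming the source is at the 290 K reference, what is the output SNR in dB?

26.87 dB

By definition F = SNR_in/SNR_out, so in dB: SNR_out = SNR_in − NF
SNR_out = 33.6 − 6.73 = 26.87 dB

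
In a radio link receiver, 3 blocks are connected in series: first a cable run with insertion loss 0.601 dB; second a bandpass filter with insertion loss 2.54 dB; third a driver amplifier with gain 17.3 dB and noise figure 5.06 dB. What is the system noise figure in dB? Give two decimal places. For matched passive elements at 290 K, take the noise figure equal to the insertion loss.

Convert to linear (a loss of L dB is a gain of −L dB): F_i = 10^(NF_i/10), G_i = 10^(G_i,dB/10)
  Stage 1: F_1 = 10^(0.601/10) = 1.148, G_1 = 10^(−0.601/10) = 0.8708
  Stage 2: F_2 = 10^(2.54/10) = 1.795, G_2 = 10^(−2.54/10) = 0.5572
  Stage 3: F_3 = 10^(5.06/10) = 3.206, G_3 = 10^(17.3/10) = 53.70
Friis cascade:
  F = 1.148 + (1.795 − 1)/0.8708 + (3.206 − 1)/0.4852 = 6.608
NF = 10 log₁₀(6.608) = 8.20 dB

8.20 dB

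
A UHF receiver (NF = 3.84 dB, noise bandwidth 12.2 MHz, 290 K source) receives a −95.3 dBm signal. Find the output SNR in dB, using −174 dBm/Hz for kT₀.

4.0 dB

Noise floor: N = −174 + 10 log₁₀(B) + NF
10 log₁₀(1.22×10⁷) = 70.86 dB
N = −174 + 70.86 + 3.84 = −99.30 dBm
SNR = P_sig − N = −95.3 − (−99.30) = 4.00 dB → 4.0 dB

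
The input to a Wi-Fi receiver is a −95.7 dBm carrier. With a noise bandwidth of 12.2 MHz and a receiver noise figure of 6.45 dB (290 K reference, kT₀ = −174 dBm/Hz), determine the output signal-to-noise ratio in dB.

1.0 dB

Noise floor: N = −174 + 10 log₁₀(B) + NF
10 log₁₀(1.22×10⁷) = 70.86 dB
N = −174 + 70.86 + 6.45 = −96.69 dBm
SNR = P_sig − N = −95.7 − (−96.69) = 0.99 dB → 1.0 dB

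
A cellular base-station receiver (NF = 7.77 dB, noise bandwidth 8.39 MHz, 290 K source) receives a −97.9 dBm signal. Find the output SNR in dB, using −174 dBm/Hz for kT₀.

Noise floor: N = −174 + 10 log₁₀(B) + NF
10 log₁₀(8.39×10⁶) = 69.24 dB
N = −174 + 69.24 + 7.77 = −96.99 dBm
SNR = P_sig − N = −97.9 − (−96.99) = −0.91 dB → −0.9 dB

−0.9 dB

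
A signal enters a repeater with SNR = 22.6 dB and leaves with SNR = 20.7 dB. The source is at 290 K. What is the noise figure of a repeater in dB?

NF (dB) = SNR_in(dB) − SNR_out(dB) when the source is at T₀
NF = 22.6 − 20.7 = 1.9 dB

1.9 dB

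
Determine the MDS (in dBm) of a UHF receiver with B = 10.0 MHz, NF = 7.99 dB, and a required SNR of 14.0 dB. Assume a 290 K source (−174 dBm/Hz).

−82.0 dBm

Sensitivity = −174 + 10 log₁₀(B) + NF + SNR_min
= −174 + 70 + 7.99 + 14.0
= −82.01 dBm → −82.0 dBm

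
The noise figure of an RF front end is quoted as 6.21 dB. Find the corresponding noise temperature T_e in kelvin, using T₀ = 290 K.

922 K

F = 10^(6.21/10) = 4.1783
T_e = (F − 1)·T₀ = (4.1783 − 1) × 290 = 922 K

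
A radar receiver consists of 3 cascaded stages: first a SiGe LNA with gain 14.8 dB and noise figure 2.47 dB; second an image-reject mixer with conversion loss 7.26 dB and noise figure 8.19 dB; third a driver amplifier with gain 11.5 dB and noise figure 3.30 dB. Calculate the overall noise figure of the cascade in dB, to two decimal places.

3.33 dB

Convert to linear (a loss of L dB is a gain of −L dB): F_i = 10^(NF_i/10), G_i = 10^(G_i,dB/10)
  Stage 1: F_1 = 10^(2.47/10) = 1.766, G_1 = 10^(14.8/10) = 30.20
  Stage 2: F_2 = 10^(8.19/10) = 6.592, G_2 = 10^(−7.26/10) = 0.1879
  Stage 3: F_3 = 10^(3.30/10) = 2.138, G_3 = 10^(11.5/10) = 14.13
Friis cascade:
  F = 1.766 + (6.592 − 1)/30.20 + (2.138 − 1)/5.675 = 2.152
NF = 10 log₁₀(2.152) = 3.33 dB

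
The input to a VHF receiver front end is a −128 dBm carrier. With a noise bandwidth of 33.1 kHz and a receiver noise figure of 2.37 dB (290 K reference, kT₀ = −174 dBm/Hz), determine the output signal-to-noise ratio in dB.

−1.6 dB

Noise floor: N = −174 + 10 log₁₀(B) + NF
10 log₁₀(3.31×10⁴) = 45.2 dB
N = −174 + 45.2 + 2.37 = −126.43 dBm
SNR = P_sig − N = −128 − (−126.43) = −1.57 dB → −1.6 dB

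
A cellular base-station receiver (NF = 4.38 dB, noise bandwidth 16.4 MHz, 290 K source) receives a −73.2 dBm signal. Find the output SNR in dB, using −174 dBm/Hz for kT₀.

24.3 dB

Noise floor: N = −174 + 10 log₁₀(B) + NF
10 log₁₀(1.64×10⁷) = 72.15 dB
N = −174 + 72.15 + 4.38 = −97.47 dBm
SNR = P_sig − N = −73.2 − (−97.47) = 24.27 dB → 24.3 dB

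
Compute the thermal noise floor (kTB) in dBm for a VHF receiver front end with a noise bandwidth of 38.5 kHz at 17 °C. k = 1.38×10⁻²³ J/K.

T = 17 °C + 273.15 = 290.15 K
P_n = kTB = 1.38×10⁻²³ × 290.15 × 3.85×10⁴ = 1.54×10⁻¹⁶ W
In dBm: 10 log₁₀(1.54×10⁻¹⁶ / 10⁻³) = −128.1 dBm

−128.1 dBm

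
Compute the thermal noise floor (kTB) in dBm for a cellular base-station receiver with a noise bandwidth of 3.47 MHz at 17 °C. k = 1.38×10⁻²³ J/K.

T = 17 °C + 273.15 = 290.15 K
P_n = kTB = 1.38×10⁻²³ × 290.15 × 3.47×10⁶ = 1.39×10⁻¹⁴ W
In dBm: 10 log₁₀(1.39×10⁻¹⁴ / 10⁻³) = −108.6 dBm

−108.6 dBm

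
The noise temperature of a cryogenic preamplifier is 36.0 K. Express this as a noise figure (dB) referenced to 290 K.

F = 1 + T_e/T₀ = 1 + 36.0/290 = 1.12414
NF = 10 log₁₀(1.12414) = 0.508 dB

0.508 dB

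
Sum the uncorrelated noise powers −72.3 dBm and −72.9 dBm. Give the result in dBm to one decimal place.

Convert to linear, add, convert back:
P₁ = 5.89×10⁻¹¹ W, P₂ = 5.13×10⁻¹¹ W
P_tot = 1.10×10⁻¹⁰ W → 10 log₁₀(P_tot / 10⁻³) = −69.6 dBm

−69.6 dBm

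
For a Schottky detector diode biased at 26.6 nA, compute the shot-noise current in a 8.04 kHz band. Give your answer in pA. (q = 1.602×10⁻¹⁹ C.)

8.28 pA

I_n = √(2qI·B)
2qI·B = 2 × 1.602×10⁻¹⁹ × 2.66×10⁻⁸ × 8.04×10³ = 6.85×10⁻²³ A²
I_n = √(6.85×10⁻²³) = 8.28×10⁻¹² A = 8.28 pA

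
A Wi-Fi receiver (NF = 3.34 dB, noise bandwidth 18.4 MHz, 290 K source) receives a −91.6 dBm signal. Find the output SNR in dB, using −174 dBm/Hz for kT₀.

6.4 dB

Noise floor: N = −174 + 10 log₁₀(B) + NF
10 log₁₀(1.84×10⁷) = 72.65 dB
N = −174 + 72.65 + 3.34 = −98.01 dBm
SNR = P_sig − N = −91.6 − (−98.01) = 6.41 dB → 6.4 dB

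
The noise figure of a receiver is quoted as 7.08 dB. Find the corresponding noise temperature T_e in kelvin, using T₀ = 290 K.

F = 10^(7.08/10) = 5.10505
T_e = (F − 1)·T₀ = (5.10505 − 1) × 290 = 1190 K

1190 K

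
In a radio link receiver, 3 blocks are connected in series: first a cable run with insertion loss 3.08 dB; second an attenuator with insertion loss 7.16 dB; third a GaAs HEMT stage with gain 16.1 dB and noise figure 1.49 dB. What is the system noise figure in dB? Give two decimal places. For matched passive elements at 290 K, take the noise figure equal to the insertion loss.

11.73 dB

Convert to linear (a loss of L dB is a gain of −L dB): F_i = 10^(NF_i/10), G_i = 10^(G_i,dB/10)
  Stage 1: F_1 = 10^(3.08/10) = 2.032, G_1 = 10^(−3.08/10) = 0.4920
  Stage 2: F_2 = 10^(7.16/10) = 5.200, G_2 = 10^(−7.16/10) = 0.1923
  Stage 3: F_3 = 10^(1.49/10) = 1.409, G_3 = 10^(16.1/10) = 40.74
Friis cascade:
  F = 2.032 + (5.200 − 1)/0.4920 + (1.409 − 1)/0.09462 = 14.89
NF = 10 log₁₀(14.89) = 11.73 dB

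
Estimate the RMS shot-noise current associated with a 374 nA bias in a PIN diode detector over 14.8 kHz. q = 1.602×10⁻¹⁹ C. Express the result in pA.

42.1 pA

I_n = √(2qI·B)
2qI·B = 2 × 1.602×10⁻¹⁹ × 3.74×10⁻⁷ × 1.48×10⁴ = 1.77×10⁻²¹ A²
I_n = √(1.77×10⁻²¹) = 4.21×10⁻¹¹ A = 42.1 pA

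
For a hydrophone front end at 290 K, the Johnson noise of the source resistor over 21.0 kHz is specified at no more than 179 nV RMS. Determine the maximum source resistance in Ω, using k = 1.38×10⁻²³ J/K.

Johnson–Nyquist: V_n = √(4kTRB) ⇒ R = V_n² / (4kTB)
4kTB = 4 × 1.38×10⁻²³ × 290 × 2.10×10⁴ = 3.36×10⁻¹⁶
R = (1.79×10⁻⁷)² / 3.36×10⁻¹⁶ = 9.53×10¹ Ω = 95.3 Ω

95.3 Ω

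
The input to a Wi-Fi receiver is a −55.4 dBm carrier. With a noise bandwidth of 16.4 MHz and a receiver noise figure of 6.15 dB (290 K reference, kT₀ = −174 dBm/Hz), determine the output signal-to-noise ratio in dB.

40.3 dB

Noise floor: N = −174 + 10 log₁₀(B) + NF
10 log₁₀(1.64×10⁷) = 72.15 dB
N = −174 + 72.15 + 6.15 = −95.70 dBm
SNR = P_sig − N = −55.4 − (−95.70) = 40.30 dB → 40.3 dB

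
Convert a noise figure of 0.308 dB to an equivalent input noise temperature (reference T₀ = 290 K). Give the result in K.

21.3 K

F = 10^(0.308/10) = 1.07349
T_e = (F − 1)·T₀ = (1.07349 − 1) × 290 = 21.3 K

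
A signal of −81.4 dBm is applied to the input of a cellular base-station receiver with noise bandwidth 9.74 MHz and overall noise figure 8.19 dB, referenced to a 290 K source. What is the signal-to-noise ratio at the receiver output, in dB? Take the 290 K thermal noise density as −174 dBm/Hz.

Noise floor: N = −174 + 10 log₁₀(B) + NF
10 log₁₀(9.74×10⁶) = 69.89 dB
N = −174 + 69.89 + 8.19 = −95.92 dBm
SNR = P_sig − N = −81.4 − (−95.92) = 14.52 dB → 14.5 dB

14.5 dB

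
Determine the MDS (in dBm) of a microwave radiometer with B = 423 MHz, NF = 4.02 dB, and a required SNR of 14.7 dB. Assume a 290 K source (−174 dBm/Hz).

−69.0 dBm

Sensitivity = −174 + 10 log₁₀(B) + NF + SNR_min
= −174 + 86.26 + 4.02 + 14.7
= −69.02 dBm → −69.0 dBm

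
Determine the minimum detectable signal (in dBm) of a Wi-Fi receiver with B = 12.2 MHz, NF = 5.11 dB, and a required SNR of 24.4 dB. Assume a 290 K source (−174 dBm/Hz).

−73.6 dBm

Sensitivity = −174 + 10 log₁₀(B) + NF + SNR_min
= −174 + 70.86 + 5.11 + 24.4
= −73.63 dBm → −73.6 dBm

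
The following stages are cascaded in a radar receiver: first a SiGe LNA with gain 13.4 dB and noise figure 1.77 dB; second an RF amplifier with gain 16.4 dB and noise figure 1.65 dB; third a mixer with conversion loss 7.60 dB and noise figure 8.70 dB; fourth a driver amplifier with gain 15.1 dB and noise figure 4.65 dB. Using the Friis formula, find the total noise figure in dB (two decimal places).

1.88 dB

Convert to linear (a loss of L dB is a gain of −L dB): F_i = 10^(NF_i/10), G_i = 10^(G_i,dB/10)
  Stage 1: F_1 = 10^(1.77/10) = 1.503, G_1 = 10^(13.4/10) = 21.88
  Stage 2: F_2 = 10^(1.65/10) = 1.462, G_2 = 10^(16.4/10) = 43.65
  Stage 3: F_3 = 10^(8.70/10) = 7.413, G_3 = 10^(−7.60/10) = 0.1738
  Stage 4: F_4 = 10^(4.65/10) = 2.917, G_4 = 10^(15.1/10) = 32.36
Friis cascade:
  F = 1.503 + (1.462 − 1)/21.88 + (7.413 − 1)/955.0 + (2.917 − 1)/166.0 = 1.543
NF = 10 log₁₀(1.543) = 1.88 dB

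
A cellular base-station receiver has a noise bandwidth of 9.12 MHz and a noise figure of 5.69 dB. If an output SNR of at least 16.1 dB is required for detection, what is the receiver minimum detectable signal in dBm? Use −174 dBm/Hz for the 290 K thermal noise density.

Sensitivity = −174 + 10 log₁₀(B) + NF + SNR_min
= −174 + 69.6 + 5.69 + 16.1
= −82.61 dBm → −82.6 dBm

−82.6 dBm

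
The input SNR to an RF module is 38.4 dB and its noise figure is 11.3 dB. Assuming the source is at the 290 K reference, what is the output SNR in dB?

By definition F = SNR_in/SNR_out, so in dB: SNR_out = SNR_in − NF
SNR_out = 38.4 − 11.3 = 27.1 dB

27.1 dB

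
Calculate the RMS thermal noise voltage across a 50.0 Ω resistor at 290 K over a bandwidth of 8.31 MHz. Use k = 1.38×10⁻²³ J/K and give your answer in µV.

2.58 µV

V_n = √(4kTRB)
4kTRB = 4 × 1.38×10⁻²³ × 290 × 5.00×10¹ × 8.31×10⁶ = 6.65×10⁻¹² V²
V_n = √(6.65×10⁻¹²) = 2.58×10⁻⁶ V = 2.58 µV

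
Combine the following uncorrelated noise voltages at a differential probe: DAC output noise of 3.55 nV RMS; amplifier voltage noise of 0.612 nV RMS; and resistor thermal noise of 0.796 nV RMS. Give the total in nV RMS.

Uncorrelated sources add in power (mean-square): V_tot = √(ΣV_i²)
V_tot = √[(3.55×10⁻⁹)² + (6.12×10⁻¹⁰)² + (7.96×10⁻¹⁰)²] = 3.69×10⁻⁹ V = 3.69 nV

3.69 nV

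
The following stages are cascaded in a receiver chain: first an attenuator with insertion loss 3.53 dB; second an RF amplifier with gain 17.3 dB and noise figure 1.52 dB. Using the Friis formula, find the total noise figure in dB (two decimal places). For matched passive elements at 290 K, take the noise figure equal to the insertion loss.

Convert to linear (a loss of L dB is a gain of −L dB): F_i = 10^(NF_i/10), G_i = 10^(G_i,dB/10)
  Stage 1: F_1 = 10^(3.53/10) = 2.254, G_1 = 10^(−3.53/10) = 0.4436
  Stage 2: F_2 = 10^(1.52/10) = 1.419, G_2 = 10^(17.3/10) = 53.70
Friis cascade:
  F = 2.254 + (1.419 − 1)/0.4436 = 3.199
NF = 10 log₁₀(3.199) = 5.05 dB

5.05 dB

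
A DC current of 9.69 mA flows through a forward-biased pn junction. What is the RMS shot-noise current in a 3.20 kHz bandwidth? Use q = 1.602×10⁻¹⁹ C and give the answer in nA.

3.15 nA

I_n = √(2qI·B)
2qI·B = 2 × 1.602×10⁻¹⁹ × 9.69×10⁻³ × 3.20×10³ = 9.93×10⁻¹⁸ A²
I_n = √(9.93×10⁻¹⁸) = 3.15×10⁻⁹ A = 3.15 nA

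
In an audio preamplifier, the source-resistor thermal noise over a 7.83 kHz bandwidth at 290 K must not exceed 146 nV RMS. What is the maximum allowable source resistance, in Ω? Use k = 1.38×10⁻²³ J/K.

170 Ω

Johnson–Nyquist: V_n = √(4kTRB) ⇒ R = V_n² / (4kTB)
4kTB = 4 × 1.38×10⁻²³ × 290 × 7.83×10³ = 1.25×10⁻¹⁶
R = (1.46×10⁻⁷)² / 1.25×10⁻¹⁶ = 1.70×10² Ω = 170 Ω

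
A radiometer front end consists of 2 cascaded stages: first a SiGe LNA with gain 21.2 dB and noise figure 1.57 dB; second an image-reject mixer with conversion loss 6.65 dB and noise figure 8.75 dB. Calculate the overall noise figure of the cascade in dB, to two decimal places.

1.72 dB

Convert to linear (a loss of L dB is a gain of −L dB): F_i = 10^(NF_i/10), G_i = 10^(G_i,dB/10)
  Stage 1: F_1 = 10^(1.57/10) = 1.435, G_1 = 10^(21.2/10) = 131.8
  Stage 2: F_2 = 10^(8.75/10) = 7.499, G_2 = 10^(−6.65/10) = 0.2163
Friis cascade:
  F = 1.435 + (7.499 − 1)/131.8 = 1.485
NF = 10 log₁₀(1.485) = 1.72 dB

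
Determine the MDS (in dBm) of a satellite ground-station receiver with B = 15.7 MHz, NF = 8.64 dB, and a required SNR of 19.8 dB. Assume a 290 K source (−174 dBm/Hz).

−73.6 dBm

Sensitivity = −174 + 10 log₁₀(B) + NF + SNR_min
= −174 + 71.96 + 8.64 + 19.8
= −73.60 dBm → −73.6 dBm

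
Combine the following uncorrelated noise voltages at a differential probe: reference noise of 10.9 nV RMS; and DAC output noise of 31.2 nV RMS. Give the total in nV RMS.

33.0 nV

Uncorrelated sources add in power (mean-square): V_tot = √(ΣV_i²)
V_tot = √[(1.09×10⁻⁸)² + (3.12×10⁻⁸)²] = 3.30×10⁻⁸ V = 33.0 nV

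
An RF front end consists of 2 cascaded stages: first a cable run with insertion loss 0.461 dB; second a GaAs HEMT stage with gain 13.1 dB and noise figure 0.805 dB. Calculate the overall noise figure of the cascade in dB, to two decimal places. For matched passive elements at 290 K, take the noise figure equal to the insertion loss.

Convert to linear (a loss of L dB is a gain of −L dB): F_i = 10^(NF_i/10), G_i = 10^(G_i,dB/10)
  Stage 1: F_1 = 10^(0.461/10) = 1.112, G_1 = 10^(−0.461/10) = 0.8993
  Stage 2: F_2 = 10^(0.805/10) = 1.204, G_2 = 10^(13.1/10) = 20.42
Friis cascade:
  F = 1.112 + (1.204 − 1)/0.8993 = 1.338
NF = 10 log₁₀(1.338) = 1.27 dB

1.27 dB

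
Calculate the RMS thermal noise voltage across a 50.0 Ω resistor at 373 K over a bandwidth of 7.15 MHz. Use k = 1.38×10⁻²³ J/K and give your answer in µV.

2.71 µV

V_n = √(4kTRB)
4kTRB = 4 × 1.38×10⁻²³ × 373 × 5.00×10¹ × 7.15×10⁶ = 7.36×10⁻¹² V²
V_n = √(7.36×10⁻¹²) = 2.71×10⁻⁶ V = 2.71 µV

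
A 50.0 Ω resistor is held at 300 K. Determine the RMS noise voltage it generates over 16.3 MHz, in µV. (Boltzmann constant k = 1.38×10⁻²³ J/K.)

V_n = √(4kTRB)
4kTRB = 4 × 1.38×10⁻²³ × 300 × 5.00×10¹ × 1.63×10⁷ = 1.35×10⁻¹¹ V²
V_n = √(1.35×10⁻¹¹) = 3.67×10⁻⁶ V = 3.67 µV

3.67 µV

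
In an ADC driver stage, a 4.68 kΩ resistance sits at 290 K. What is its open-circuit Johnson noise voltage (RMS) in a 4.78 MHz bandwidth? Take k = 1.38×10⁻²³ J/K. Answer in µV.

V_n = √(4kTRB)
4kTRB = 4 × 1.38×10⁻²³ × 290 × 4.68×10³ × 4.78×10⁶ = 3.58×10⁻¹⁰ V²
V_n = √(3.58×10⁻¹⁰) = 1.89×10⁻⁵ V = 18.9 µV

18.9 µV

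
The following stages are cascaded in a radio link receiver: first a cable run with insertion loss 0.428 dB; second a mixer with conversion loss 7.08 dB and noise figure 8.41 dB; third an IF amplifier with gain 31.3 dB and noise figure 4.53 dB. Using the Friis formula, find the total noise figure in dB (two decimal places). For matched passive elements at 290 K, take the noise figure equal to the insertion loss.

12.55 dB

Convert to linear (a loss of L dB is a gain of −L dB): F_i = 10^(NF_i/10), G_i = 10^(G_i,dB/10)
  Stage 1: F_1 = 10^(0.428/10) = 1.104, G_1 = 10^(−0.428/10) = 0.9061
  Stage 2: F_2 = 10^(8.41/10) = 6.934, G_2 = 10^(−7.08/10) = 0.1959
  Stage 3: F_3 = 10^(4.53/10) = 2.838, G_3 = 10^(31.3/10) = 1349
Friis cascade:
  F = 1.104 + (6.934 − 1)/0.9061 + (2.838 − 1)/0.1775 = 18.01
NF = 10 log₁₀(18.01) = 12.55 dB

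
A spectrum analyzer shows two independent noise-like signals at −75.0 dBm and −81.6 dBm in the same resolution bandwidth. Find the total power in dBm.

−74.1 dBm

Convert to linear, add, convert back:
P₁ = 3.16×10⁻¹¹ W, P₂ = 6.92×10⁻¹² W
P_tot = 3.85×10⁻¹¹ W → 10 log₁₀(P_tot / 10⁻³) = −74.1 dBm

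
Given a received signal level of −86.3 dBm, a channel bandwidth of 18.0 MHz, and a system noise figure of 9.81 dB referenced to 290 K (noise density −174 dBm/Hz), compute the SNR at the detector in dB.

5.3 dB

Noise floor: N = −174 + 10 log₁₀(B) + NF
10 log₁₀(1.80×10⁷) = 72.55 dB
N = −174 + 72.55 + 9.81 = −91.64 dBm
SNR = P_sig − N = −86.3 − (−91.64) = 5.34 dB → 5.3 dB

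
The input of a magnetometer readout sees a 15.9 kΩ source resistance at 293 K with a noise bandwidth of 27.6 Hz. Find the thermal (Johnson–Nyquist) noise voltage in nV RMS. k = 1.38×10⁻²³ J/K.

84.2 nV

V_n = √(4kTRB)
4kTRB = 4 × 1.38×10⁻²³ × 293 × 1.59×10⁴ × 2.76×10¹ = 7.10×10⁻¹⁵ V²
V_n = √(7.10×10⁻¹⁵) = 8.42×10⁻⁸ V = 84.2 nV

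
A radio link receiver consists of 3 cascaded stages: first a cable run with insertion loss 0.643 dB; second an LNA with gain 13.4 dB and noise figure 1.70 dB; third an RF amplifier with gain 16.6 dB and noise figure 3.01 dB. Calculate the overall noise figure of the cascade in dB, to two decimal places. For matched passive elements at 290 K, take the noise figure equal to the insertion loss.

2.48 dB

Convert to linear (a loss of L dB is a gain of −L dB): F_i = 10^(NF_i/10), G_i = 10^(G_i,dB/10)
  Stage 1: F_1 = 10^(0.643/10) = 1.160, G_1 = 10^(−0.643/10) = 0.8624
  Stage 2: F_2 = 10^(1.70/10) = 1.479, G_2 = 10^(13.4/10) = 21.88
  Stage 3: F_3 = 10^(3.01/10) = 2.000, G_3 = 10^(16.6/10) = 45.71
Friis cascade:
  F = 1.160 + (1.479 − 1)/0.8624 + (2.000 − 1)/18.87 = 1.768
NF = 10 log₁₀(1.768) = 2.48 dB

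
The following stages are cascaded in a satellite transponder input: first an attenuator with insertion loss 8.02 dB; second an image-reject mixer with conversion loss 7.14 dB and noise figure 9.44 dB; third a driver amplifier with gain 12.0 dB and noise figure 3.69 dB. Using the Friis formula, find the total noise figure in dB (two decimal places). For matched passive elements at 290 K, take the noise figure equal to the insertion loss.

19.98 dB

Convert to linear (a loss of L dB is a gain of −L dB): F_i = 10^(NF_i/10), G_i = 10^(G_i,dB/10)
  Stage 1: F_1 = 10^(8.02/10) = 6.339, G_1 = 10^(−8.02/10) = 0.1578
  Stage 2: F_2 = 10^(9.44/10) = 8.790, G_2 = 10^(−7.14/10) = 0.1932
  Stage 3: F_3 = 10^(3.69/10) = 2.339, G_3 = 10^(12.0/10) = 15.85
Friis cascade:
  F = 6.339 + (8.790 − 1)/0.1578 + (2.339 − 1)/0.03048 = 99.65
NF = 10 log₁₀(99.65) = 19.98 dB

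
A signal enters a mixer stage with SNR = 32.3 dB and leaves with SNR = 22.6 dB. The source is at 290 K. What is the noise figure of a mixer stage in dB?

NF (dB) = SNR_in(dB) − SNR_out(dB) when the source is at T₀
NF = 32.3 − 22.6 = 9.7 dB

9.7 dB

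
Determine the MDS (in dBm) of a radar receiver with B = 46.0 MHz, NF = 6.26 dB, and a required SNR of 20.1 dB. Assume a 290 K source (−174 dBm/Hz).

−71.0 dBm

Sensitivity = −174 + 10 log₁₀(B) + NF + SNR_min
= −174 + 76.63 + 6.26 + 20.1
= −71.01 dBm → −71.0 dBm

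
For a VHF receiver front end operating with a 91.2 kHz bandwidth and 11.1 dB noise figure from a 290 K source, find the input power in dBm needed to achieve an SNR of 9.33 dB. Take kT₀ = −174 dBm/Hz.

Sensitivity = −174 + 10 log₁₀(B) + NF + SNR_min
= −174 + 49.6 + 11.1 + 9.33
= −103.97 dBm → −104.0 dBm

−104.0 dBm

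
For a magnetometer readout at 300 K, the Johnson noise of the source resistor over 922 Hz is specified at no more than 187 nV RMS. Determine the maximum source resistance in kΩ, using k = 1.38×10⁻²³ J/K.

2.29 kΩ

Johnson–Nyquist: V_n = √(4kTRB) ⇒ R = V_n² / (4kTB)
4kTB = 4 × 1.38×10⁻²³ × 300 × 9.22×10² = 1.53×10⁻¹⁷
R = (1.87×10⁻⁷)² / 1.53×10⁻¹⁷ = 2.29×10³ Ω = 2.29 kΩ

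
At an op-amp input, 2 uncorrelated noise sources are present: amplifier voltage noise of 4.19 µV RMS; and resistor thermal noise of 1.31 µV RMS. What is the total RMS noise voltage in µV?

4.39 µV

Uncorrelated sources add in power (mean-square): V_tot = √(ΣV_i²)
V_tot = √[(4.19×10⁻⁶)² + (1.31×10⁻⁶)²] = 4.39×10⁻⁶ V = 4.39 µV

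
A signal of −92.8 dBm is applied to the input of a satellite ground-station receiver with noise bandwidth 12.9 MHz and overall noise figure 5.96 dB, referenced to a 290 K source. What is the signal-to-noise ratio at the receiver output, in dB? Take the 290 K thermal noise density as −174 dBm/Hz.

Noise floor: N = −174 + 10 log₁₀(B) + NF
10 log₁₀(1.29×10⁷) = 71.11 dB
N = −174 + 71.11 + 5.96 = −96.93 dBm
SNR = P_sig − N = −92.8 − (−96.93) = 4.13 dB → 4.1 dB

4.1 dB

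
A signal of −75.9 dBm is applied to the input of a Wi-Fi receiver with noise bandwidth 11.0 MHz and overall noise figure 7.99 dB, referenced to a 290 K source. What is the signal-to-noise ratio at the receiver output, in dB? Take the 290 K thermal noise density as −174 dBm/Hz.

Noise floor: N = −174 + 10 log₁₀(B) + NF
10 log₁₀(1.10×10⁷) = 70.41 dB
N = −174 + 70.41 + 7.99 = −95.60 dBm
SNR = P_sig − N = −75.9 − (−95.60) = 19.70 dB → 19.7 dB

19.7 dB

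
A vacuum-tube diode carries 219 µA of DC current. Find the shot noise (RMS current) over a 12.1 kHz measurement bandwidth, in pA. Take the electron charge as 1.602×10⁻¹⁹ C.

921 pA

I_n = √(2qI·B)
2qI·B = 2 × 1.602×10⁻¹⁹ × 2.19×10⁻⁴ × 1.21×10⁴ = 8.49×10⁻¹⁹ A²
I_n = √(8.49×10⁻¹⁹) = 9.21×10⁻¹⁰ A = 921 pA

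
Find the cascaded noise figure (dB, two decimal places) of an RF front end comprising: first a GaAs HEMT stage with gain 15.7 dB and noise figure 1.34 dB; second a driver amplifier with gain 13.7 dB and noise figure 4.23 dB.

1.48 dB

Convert to linear (a loss of L dB is a gain of −L dB): F_i = 10^(NF_i/10), G_i = 10^(G_i,dB/10)
  Stage 1: F_1 = 10^(1.34/10) = 1.361, G_1 = 10^(15.7/10) = 37.15
  Stage 2: F_2 = 10^(4.23/10) = 2.649, G_2 = 10^(13.7/10) = 23.44
Friis cascade:
  F = 1.361 + (2.649 − 1)/37.15 = 1.406
NF = 10 log₁₀(1.406) = 1.48 dB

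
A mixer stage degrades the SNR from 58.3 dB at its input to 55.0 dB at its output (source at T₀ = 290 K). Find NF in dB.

3.3 dB

NF (dB) = SNR_in(dB) − SNR_out(dB) when the source is at T₀
NF = 58.3 − 55.0 = 3.3 dB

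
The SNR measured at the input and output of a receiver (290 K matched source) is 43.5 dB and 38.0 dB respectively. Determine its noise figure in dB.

5.5 dB

NF (dB) = SNR_in(dB) − SNR_out(dB) when the source is at T₀
NF = 43.5 − 38.0 = 5.5 dB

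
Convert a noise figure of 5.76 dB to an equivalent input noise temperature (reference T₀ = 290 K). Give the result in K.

F = 10^(5.76/10) = 3.76704
T_e = (F − 1)·T₀ = (3.76704 − 1) × 290 = 802 K

802 K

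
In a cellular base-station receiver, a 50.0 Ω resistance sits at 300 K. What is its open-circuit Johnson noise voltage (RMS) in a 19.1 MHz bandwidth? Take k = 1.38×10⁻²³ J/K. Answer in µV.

3.98 µV

V_n = √(4kTRB)
4kTRB = 4 × 1.38×10⁻²³ × 300 × 5.00×10¹ × 1.91×10⁷ = 1.58×10⁻¹¹ V²
V_n = √(1.58×10⁻¹¹) = 3.98×10⁻⁶ V = 3.98 µV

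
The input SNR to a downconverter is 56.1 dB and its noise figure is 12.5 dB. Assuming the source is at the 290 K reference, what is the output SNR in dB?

43.6 dB

By definition F = SNR_in/SNR_out, so in dB: SNR_out = SNR_in − NF
SNR_out = 56.1 − 12.5 = 43.6 dB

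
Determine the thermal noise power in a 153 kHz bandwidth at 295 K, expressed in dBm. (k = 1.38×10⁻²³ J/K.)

P_n = kTB = 1.38×10⁻²³ × 295 × 1.53×10⁵ = 6.23×10⁻¹⁶ W
In dBm: 10 log₁₀(6.23×10⁻¹⁶ / 10⁻³) = −122.1 dBm

−122.1 dBm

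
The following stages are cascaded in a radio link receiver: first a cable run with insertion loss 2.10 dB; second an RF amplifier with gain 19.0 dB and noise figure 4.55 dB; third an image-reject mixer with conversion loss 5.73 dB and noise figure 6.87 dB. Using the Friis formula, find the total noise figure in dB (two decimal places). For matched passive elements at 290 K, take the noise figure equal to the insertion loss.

6.72 dB

Convert to linear (a loss of L dB is a gain of −L dB): F_i = 10^(NF_i/10), G_i = 10^(G_i,dB/10)
  Stage 1: F_1 = 10^(2.10/10) = 1.622, G_1 = 10^(−2.10/10) = 0.6166
  Stage 2: F_2 = 10^(4.55/10) = 2.851, G_2 = 10^(19.0/10) = 79.43
  Stage 3: F_3 = 10^(6.87/10) = 4.864, G_3 = 10^(−5.73/10) = 0.2673
Friis cascade:
  F = 1.622 + (2.851 − 1)/0.6166 + (4.864 − 1)/48.98 = 4.703
NF = 10 log₁₀(4.703) = 6.72 dB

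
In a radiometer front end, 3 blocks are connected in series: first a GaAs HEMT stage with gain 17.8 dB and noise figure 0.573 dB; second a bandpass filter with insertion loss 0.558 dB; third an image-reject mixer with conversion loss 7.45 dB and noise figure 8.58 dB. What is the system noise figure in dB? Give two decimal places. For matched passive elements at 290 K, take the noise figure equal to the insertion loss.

1.01 dB

Convert to linear (a loss of L dB is a gain of −L dB): F_i = 10^(NF_i/10), G_i = 10^(G_i,dB/10)
  Stage 1: F_1 = 10^(0.573/10) = 1.141, G_1 = 10^(17.8/10) = 60.26
  Stage 2: F_2 = 10^(0.558/10) = 1.137, G_2 = 10^(−0.558/10) = 0.8794
  Stage 3: F_3 = 10^(8.58/10) = 7.211, G_3 = 10^(−7.45/10) = 0.1799
Friis cascade:
  F = 1.141 + (1.137 − 1)/60.26 + (7.211 − 1)/52.99 = 1.261
NF = 10 log₁₀(1.261) = 1.01 dB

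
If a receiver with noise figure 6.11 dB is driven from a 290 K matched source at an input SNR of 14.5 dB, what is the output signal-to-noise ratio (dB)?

By definition F = SNR_in/SNR_out, so in dB: SNR_out = SNR_in − NF
SNR_out = 14.5 − 6.11 = 8.39 dB

8.39 dB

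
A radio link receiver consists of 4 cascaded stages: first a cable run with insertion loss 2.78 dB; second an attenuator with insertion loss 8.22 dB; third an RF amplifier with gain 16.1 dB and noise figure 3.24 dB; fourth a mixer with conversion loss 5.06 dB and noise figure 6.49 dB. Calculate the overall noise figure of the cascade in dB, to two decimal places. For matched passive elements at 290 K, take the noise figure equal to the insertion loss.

14.41 dB

Convert to linear (a loss of L dB is a gain of −L dB): F_i = 10^(NF_i/10), G_i = 10^(G_i,dB/10)
  Stage 1: F_1 = 10^(2.78/10) = 1.897, G_1 = 10^(−2.78/10) = 0.5272
  Stage 2: F_2 = 10^(8.22/10) = 6.637, G_2 = 10^(−8.22/10) = 0.1507
  Stage 3: F_3 = 10^(3.24/10) = 2.109, G_3 = 10^(16.1/10) = 40.74
  Stage 4: F_4 = 10^(6.49/10) = 4.457, G_4 = 10^(−5.06/10) = 0.3119
Friis cascade:
  F = 1.897 + (6.637 − 1)/0.5272 + (2.109 − 1)/0.07943 + (4.457 − 1)/3.236 = 27.61
NF = 10 log₁₀(27.61) = 14.41 dB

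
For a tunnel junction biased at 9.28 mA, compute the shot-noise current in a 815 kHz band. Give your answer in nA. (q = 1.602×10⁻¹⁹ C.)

I_n = √(2qI·B)
2qI·B = 2 × 1.602×10⁻¹⁹ × 9.28×10⁻³ × 8.15×10⁵ = 2.42×10⁻¹⁵ A²
I_n = √(2.42×10⁻¹⁵) = 4.92×10⁻⁸ A = 49.2 nA

49.2 nA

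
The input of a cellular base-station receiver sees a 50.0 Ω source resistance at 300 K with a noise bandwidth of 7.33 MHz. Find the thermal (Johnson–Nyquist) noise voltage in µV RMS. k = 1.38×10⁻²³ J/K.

V_n = √(4kTRB)
4kTRB = 4 × 1.38×10⁻²³ × 300 × 5.00×10¹ × 7.33×10⁶ = 6.07×10⁻¹² V²
V_n = √(6.07×10⁻¹²) = 2.46×10⁻⁶ V = 2.46 µV

2.46 µV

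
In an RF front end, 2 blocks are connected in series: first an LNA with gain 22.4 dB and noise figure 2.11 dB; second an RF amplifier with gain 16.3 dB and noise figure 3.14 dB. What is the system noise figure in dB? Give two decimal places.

Convert to linear (a loss of L dB is a gain of −L dB): F_i = 10^(NF_i/10), G_i = 10^(G_i,dB/10)
  Stage 1: F_1 = 10^(2.11/10) = 1.626, G_1 = 10^(22.4/10) = 173.8
  Stage 2: F_2 = 10^(3.14/10) = 2.061, G_2 = 10^(16.3/10) = 42.66
Friis cascade:
  F = 1.626 + (2.061 − 1)/173.8 = 1.632
NF = 10 log₁₀(1.632) = 2.13 dB

2.13 dB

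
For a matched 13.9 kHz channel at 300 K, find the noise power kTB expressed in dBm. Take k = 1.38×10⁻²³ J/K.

P_n = kTB = 1.38×10⁻²³ × 300 × 1.39×10⁴ = 5.75×10⁻¹⁷ W
In dBm: 10 log₁₀(5.75×10⁻¹⁷ / 10⁻³) = −132.4 dBm

−132.4 dBm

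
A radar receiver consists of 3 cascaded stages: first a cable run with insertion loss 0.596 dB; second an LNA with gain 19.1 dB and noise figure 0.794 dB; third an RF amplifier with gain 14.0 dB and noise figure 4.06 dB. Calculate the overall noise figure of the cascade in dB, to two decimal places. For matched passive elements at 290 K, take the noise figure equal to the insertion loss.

1.46 dB

Convert to linear (a loss of L dB is a gain of −L dB): F_i = 10^(NF_i/10), G_i = 10^(G_i,dB/10)
  Stage 1: F_1 = 10^(0.596/10) = 1.147, G_1 = 10^(−0.596/10) = 0.8718
  Stage 2: F_2 = 10^(0.794/10) = 1.201, G_2 = 10^(19.1/10) = 81.28
  Stage 3: F_3 = 10^(4.06/10) = 2.547, G_3 = 10^(14.0/10) = 25.12
Friis cascade:
  F = 1.147 + (1.201 − 1)/0.8718 + (2.547 − 1)/70.86 = 1.399
NF = 10 log₁₀(1.399) = 1.46 dB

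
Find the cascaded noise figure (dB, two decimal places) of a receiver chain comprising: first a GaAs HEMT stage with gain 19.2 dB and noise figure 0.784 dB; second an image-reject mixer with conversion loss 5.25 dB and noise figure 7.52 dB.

Convert to linear (a loss of L dB is a gain of −L dB): F_i = 10^(NF_i/10), G_i = 10^(G_i,dB/10)
  Stage 1: F_1 = 10^(0.784/10) = 1.198, G_1 = 10^(19.2/10) = 83.18
  Stage 2: F_2 = 10^(7.52/10) = 5.649, G_2 = 10^(−5.25/10) = 0.2985
Friis cascade:
  F = 1.198 + (5.649 − 1)/83.18 = 1.254
NF = 10 log₁₀(1.254) = 0.98 dB

0.98 dB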